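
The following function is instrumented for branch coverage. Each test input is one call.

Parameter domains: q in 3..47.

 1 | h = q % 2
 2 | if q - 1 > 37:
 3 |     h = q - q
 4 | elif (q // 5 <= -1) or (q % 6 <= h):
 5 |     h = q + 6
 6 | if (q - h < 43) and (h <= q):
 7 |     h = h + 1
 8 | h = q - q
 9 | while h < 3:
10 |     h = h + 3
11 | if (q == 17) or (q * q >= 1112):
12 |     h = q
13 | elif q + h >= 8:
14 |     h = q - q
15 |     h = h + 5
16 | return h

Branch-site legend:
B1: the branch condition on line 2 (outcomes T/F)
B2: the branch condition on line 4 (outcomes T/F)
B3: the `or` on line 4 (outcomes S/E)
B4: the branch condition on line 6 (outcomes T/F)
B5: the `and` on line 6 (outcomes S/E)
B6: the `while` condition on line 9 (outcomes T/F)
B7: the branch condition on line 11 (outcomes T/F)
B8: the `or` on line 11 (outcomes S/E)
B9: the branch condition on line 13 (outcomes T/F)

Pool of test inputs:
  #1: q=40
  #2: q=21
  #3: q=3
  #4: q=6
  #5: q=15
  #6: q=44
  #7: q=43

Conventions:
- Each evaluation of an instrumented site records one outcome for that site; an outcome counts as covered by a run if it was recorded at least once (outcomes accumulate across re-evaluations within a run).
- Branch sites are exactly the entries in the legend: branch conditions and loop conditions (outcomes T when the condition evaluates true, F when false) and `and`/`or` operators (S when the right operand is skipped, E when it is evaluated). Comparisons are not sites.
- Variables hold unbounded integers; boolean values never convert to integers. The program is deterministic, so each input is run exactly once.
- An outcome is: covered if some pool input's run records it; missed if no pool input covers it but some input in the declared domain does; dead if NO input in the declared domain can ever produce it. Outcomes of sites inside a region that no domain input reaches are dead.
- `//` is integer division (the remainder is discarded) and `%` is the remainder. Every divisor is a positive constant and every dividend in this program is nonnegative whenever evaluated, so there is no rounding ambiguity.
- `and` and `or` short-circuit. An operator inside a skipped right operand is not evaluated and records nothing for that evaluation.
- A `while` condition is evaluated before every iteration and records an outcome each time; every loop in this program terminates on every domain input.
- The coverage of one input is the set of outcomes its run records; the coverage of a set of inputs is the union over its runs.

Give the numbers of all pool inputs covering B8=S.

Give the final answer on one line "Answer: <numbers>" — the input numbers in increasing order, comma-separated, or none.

input #1 (q=40): misses B8=S
input #2 (q=21): misses B8=S
input #3 (q=3): misses B8=S
input #4 (q=6): misses B8=S
input #5 (q=15): misses B8=S
input #6 (q=44): misses B8=S
input #7 (q=43): misses B8=S

Answer: none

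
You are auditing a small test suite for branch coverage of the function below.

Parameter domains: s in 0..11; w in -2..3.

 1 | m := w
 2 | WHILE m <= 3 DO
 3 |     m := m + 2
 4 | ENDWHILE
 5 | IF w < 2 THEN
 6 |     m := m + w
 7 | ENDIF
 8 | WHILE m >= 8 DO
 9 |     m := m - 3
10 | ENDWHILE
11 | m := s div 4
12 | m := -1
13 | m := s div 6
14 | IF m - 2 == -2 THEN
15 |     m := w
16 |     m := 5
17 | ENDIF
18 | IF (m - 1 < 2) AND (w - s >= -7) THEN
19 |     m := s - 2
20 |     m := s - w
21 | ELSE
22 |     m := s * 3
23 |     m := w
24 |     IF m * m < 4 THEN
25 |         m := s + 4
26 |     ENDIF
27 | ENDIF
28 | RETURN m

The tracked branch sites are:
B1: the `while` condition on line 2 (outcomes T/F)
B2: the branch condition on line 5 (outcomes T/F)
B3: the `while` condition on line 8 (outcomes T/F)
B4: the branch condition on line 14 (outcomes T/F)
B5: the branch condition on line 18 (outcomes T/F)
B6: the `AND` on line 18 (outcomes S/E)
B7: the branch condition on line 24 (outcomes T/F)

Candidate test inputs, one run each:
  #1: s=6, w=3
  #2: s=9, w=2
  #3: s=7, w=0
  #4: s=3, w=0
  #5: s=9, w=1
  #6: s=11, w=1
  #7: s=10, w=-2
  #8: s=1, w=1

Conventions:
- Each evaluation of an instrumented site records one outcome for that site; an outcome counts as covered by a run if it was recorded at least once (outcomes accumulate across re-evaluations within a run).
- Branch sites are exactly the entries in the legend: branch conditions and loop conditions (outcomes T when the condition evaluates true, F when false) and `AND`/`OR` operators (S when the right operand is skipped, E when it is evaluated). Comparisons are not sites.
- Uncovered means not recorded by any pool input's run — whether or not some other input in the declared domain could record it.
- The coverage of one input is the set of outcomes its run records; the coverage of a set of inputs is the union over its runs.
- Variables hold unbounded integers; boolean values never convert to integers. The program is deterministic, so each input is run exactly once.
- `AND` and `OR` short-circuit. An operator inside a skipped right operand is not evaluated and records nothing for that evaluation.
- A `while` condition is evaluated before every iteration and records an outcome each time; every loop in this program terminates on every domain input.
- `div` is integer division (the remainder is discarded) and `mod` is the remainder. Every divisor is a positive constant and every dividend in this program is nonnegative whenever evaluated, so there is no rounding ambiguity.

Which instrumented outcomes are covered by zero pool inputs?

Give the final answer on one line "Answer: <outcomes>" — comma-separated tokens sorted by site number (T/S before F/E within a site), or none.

input #1, s=6, w=3: events B1->T, B1->F, B2->F, B3->F, B4->F, B6->E, B5->T; outcomes B1=T, B1=F, B2=F, B3=F, B4=F, B5=T, B6=E
input #2, s=9, w=2: events B1->T, B1->F, B2->F, B3->F, B4->F, B6->E, B5->T; outcomes B1=T, B1=F, B2=F, B3=F, B4=F, B5=T, B6=E
input #3, s=7, w=0: events B1->T, B1->T, B1->F, B2->T, B3->F, B4->F, B6->E, B5->T; outcomes B1=T, B1=F, B2=T, B3=F, B4=F, B5=T, B6=E
input #4, s=3, w=0: events B1->T, B1->T, B1->F, B2->T, B3->F, B4->T, B6->S, B5->F, B7->T; outcomes B1=T, B1=F, B2=T, B3=F, B4=T, B5=F, B6=S, B7=T
input #5, s=9, w=1: events B1->T, B1->T, B1->F, B2->T, B3->F, B4->F, B6->E, B5->F, B7->T; outcomes B1=T, B1=F, B2=T, B3=F, B4=F, B5=F, B6=E, B7=T
input #6, s=11, w=1: events B1->T, B1->T, B1->F, B2->T, B3->F, B4->F, B6->E, B5->F, B7->T; outcomes B1=T, B1=F, B2=T, B3=F, B4=F, B5=F, B6=E, B7=T
input #7, s=10, w=-2: events B1->T, B1->T, B1->T, B1->F, B2->T, B3->F, B4->F, B6->E, B5->F, B7->F; outcomes B1=T, B1=F, B2=T, B3=F, B4=F, B5=F, B6=E, B7=F
input #8, s=1, w=1: events B1->T, B1->T, B1->F, B2->T, B3->F, B4->T, B6->S, B5->F, B7->T; outcomes B1=T, B1=F, B2=T, B3=F, B4=T, B5=F, B6=S, B7=T
union over the pool: B1=T, B1=F, B2=T, B2=F, B3=F, B4=T, B4=F, B5=T, B5=F, B6=S, B6=E, B7=T, B7=F
uncovered (1 of 14): B3=T

Answer: B3=T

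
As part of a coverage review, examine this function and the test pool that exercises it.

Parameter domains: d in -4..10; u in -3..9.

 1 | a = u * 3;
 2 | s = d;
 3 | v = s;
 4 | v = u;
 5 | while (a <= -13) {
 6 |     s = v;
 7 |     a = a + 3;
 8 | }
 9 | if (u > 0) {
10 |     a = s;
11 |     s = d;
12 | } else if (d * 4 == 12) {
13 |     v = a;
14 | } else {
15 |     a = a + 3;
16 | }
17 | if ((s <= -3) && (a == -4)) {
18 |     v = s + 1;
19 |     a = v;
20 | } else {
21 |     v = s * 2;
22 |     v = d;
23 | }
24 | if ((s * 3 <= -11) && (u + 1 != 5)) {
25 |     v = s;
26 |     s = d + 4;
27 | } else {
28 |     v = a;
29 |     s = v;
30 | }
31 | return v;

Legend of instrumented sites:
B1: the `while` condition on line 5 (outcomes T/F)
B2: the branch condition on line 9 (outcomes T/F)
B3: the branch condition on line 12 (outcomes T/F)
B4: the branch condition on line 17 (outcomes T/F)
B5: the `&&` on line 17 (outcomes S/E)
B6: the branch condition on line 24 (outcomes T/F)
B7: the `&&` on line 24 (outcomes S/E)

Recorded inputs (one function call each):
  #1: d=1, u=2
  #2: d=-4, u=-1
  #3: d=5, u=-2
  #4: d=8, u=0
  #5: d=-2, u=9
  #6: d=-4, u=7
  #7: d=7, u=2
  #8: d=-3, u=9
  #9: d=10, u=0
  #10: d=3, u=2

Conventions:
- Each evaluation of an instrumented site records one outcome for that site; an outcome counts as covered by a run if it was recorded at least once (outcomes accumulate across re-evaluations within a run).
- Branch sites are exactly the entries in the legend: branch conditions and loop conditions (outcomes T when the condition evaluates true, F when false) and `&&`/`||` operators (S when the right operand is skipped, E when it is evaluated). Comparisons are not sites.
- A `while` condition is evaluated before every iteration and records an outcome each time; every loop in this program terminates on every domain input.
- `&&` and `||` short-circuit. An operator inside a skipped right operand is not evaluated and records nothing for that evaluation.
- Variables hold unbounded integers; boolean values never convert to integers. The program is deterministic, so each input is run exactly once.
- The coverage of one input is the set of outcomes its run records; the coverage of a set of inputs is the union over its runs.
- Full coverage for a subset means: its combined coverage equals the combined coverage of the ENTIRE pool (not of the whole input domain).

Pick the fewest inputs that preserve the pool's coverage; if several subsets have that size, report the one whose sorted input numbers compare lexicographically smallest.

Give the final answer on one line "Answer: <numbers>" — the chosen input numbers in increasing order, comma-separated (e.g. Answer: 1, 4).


run #1 (d=1, u=2) runs B1->F, B2->T, B5->S, B4->F, B7->S, B6->F; records B1=F, B2=T, B4=F, B5=S, B6=F, B7=S
run #2 (d=-4, u=-1) runs B1->F, B2->F, B3->F, B5->E, B4->F, B7->E, B6->T; records B1=F, B2=F, B3=F, B4=F, B5=E, B6=T, B7=E
run #3 (d=5, u=-2) runs B1->F, B2->F, B3->F, B5->S, B4->F, B7->S, B6->F; records B1=F, B2=F, B3=F, B4=F, B5=S, B6=F, B7=S
run #4 (d=8, u=0) runs B1->F, B2->F, B3->F, B5->S, B4->F, B7->S, B6->F; records B1=F, B2=F, B3=F, B4=F, B5=S, B6=F, B7=S
run #5 (d=-2, u=9) runs B1->F, B2->T, B5->S, B4->F, B7->S, B6->F; records B1=F, B2=T, B4=F, B5=S, B6=F, B7=S
run #6 (d=-4, u=7) runs B1->F, B2->T, B5->E, B4->T, B7->E, B6->T; records B1=F, B2=T, B4=T, B5=E, B6=T, B7=E
run #7 (d=7, u=2) runs B1->F, B2->T, B5->S, B4->F, B7->S, B6->F; records B1=F, B2=T, B4=F, B5=S, B6=F, B7=S
run #8 (d=-3, u=9) runs B1->F, B2->T, B5->E, B4->F, B7->S, B6->F; records B1=F, B2=T, B4=F, B5=E, B6=F, B7=S
run #9 (d=10, u=0) runs B1->F, B2->F, B3->F, B5->S, B4->F, B7->S, B6->F; records B1=F, B2=F, B3=F, B4=F, B5=S, B6=F, B7=S
run #10 (d=3, u=2) runs B1->F, B2->T, B5->S, B4->F, B7->S, B6->F; records B1=F, B2=T, B4=F, B5=S, B6=F, B7=S
union over all inputs: B1=F, B2=T, B2=F, B3=F, B4=T, B4=F, B5=S, B5=E, B6=T, B6=F, B7=S, B7=E (12 outcomes)
every size-1 subset falls short of the 12 outcomes (best: 7/12)
size 2: inputs {3, 6} cover all 12 outcomes, and no lexicographically smaller subset of this size does
Answer: 3, 6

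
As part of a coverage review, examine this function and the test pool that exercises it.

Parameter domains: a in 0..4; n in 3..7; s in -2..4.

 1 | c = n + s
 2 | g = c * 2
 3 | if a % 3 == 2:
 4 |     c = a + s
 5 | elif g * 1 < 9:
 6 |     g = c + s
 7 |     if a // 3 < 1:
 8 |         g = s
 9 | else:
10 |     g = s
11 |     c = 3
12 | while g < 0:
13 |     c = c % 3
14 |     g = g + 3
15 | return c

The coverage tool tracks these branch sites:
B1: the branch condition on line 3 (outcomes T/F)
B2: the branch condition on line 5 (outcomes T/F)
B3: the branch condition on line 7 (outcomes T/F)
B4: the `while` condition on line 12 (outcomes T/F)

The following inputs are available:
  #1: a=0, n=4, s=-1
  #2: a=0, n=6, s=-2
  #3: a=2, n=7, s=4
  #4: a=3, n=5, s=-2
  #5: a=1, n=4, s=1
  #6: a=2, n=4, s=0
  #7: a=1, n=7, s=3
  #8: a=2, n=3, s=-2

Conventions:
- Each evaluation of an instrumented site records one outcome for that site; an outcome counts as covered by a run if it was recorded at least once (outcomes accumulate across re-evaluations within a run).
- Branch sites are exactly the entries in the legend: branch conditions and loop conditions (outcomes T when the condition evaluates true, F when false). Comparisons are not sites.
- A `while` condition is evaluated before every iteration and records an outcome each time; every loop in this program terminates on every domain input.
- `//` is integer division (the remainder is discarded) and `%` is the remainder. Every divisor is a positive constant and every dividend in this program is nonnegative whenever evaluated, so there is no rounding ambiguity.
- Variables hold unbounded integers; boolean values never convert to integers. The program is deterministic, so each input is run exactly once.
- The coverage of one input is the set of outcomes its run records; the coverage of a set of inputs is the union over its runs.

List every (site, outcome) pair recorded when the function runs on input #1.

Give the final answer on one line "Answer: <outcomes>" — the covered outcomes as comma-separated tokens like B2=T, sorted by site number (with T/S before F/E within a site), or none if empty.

Running input #1 (a=0, n=4, s=-1), event by event:
  B1->F, B2->T, B3->T, B4->T, B4->F
distinct outcomes covered: B1=F, B2=T, B3=T, B4=T, B4=F

Answer: B1=F, B2=T, B3=T, B4=T, B4=F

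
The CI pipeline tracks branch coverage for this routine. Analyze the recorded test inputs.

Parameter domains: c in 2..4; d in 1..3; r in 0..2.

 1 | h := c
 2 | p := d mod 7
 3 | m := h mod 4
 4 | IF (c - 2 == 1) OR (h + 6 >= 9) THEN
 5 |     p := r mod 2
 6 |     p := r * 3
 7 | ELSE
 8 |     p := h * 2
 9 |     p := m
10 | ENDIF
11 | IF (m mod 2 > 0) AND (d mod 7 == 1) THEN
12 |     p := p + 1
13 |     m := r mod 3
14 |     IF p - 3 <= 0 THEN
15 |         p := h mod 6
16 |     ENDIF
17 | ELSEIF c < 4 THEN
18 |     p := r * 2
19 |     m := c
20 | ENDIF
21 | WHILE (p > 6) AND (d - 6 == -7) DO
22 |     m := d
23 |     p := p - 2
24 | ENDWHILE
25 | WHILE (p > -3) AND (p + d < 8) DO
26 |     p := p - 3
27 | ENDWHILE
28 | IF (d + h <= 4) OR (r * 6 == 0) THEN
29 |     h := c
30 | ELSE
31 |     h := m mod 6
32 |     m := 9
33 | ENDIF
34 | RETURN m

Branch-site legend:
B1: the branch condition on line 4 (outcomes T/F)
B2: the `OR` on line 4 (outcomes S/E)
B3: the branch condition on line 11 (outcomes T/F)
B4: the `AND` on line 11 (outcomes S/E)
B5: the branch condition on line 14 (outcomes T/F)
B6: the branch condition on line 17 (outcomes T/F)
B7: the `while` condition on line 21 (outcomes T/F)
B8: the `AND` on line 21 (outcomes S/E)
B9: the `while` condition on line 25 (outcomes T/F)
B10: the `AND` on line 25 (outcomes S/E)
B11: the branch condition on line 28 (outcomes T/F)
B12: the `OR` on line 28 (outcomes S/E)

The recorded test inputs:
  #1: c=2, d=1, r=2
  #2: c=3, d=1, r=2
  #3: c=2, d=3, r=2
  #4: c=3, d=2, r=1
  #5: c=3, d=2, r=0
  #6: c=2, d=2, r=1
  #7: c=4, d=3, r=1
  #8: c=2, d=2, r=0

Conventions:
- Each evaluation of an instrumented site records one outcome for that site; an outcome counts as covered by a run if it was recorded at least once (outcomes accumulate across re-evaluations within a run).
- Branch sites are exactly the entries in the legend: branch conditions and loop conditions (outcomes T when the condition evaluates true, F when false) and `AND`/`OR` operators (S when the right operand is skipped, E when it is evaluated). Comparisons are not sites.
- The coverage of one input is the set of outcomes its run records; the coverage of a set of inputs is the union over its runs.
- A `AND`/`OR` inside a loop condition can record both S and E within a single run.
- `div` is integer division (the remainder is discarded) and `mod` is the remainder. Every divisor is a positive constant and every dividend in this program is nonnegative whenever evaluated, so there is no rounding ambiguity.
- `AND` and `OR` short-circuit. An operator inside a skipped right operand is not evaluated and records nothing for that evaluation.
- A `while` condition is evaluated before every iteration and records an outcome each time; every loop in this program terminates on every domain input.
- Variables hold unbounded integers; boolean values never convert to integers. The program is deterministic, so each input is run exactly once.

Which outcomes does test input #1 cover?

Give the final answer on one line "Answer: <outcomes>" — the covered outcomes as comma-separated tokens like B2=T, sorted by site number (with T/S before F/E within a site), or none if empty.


Running input #1 (c=2, d=1, r=2), event by event:
  B2->E, B1->F, B4->S, B3->F, B6->T, B8->S, B7->F, B10->E, B9->T, B10->E
  B9->T, B10->E, B9->T, B10->S, B9->F, B12->S, B11->T
collecting distinct outcomes: B1=F, B2=E, B3=F, B4=S, B6=T, B7=F, B8=S, B9=T, B9=F, B10=S, B10=E, B11=T, B12=S
Answer: B1=F, B2=E, B3=F, B4=S, B6=T, B7=F, B8=S, B9=T, B9=F, B10=S, B10=E, B11=T, B12=S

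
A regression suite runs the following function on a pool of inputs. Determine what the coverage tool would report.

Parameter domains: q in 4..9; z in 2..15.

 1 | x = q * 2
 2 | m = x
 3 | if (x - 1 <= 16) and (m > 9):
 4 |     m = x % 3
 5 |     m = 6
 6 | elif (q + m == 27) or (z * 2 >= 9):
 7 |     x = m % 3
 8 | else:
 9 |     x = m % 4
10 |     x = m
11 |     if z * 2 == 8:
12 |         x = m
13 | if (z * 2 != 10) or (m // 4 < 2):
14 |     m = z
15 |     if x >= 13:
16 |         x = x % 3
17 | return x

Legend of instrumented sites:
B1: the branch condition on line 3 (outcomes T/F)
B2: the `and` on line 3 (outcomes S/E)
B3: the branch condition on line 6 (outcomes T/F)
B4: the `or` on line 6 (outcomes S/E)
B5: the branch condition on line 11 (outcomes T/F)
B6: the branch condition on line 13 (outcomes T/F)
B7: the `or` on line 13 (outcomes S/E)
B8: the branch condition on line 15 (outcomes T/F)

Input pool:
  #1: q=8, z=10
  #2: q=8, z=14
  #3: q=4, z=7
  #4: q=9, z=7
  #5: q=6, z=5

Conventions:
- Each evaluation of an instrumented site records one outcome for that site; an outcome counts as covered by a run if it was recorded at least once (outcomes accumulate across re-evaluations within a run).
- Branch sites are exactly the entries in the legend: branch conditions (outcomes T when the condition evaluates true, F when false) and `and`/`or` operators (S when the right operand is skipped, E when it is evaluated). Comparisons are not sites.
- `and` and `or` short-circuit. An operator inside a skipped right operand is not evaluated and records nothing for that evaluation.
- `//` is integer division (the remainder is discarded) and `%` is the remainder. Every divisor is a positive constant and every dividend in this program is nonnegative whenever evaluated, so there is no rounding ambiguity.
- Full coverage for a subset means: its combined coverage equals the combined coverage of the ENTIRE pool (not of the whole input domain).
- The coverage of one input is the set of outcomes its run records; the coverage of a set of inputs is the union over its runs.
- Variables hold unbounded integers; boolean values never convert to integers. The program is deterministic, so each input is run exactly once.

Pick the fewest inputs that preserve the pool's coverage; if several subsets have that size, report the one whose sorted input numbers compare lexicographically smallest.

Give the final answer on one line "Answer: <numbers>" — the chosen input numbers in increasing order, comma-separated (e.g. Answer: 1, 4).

run #1 (q=8, z=10) runs B2->E, B1->T, B7->S, B6->T, B8->T; records B1=T, B2=E, B6=T, B7=S, B8=T
run #2 (q=8, z=14) runs B2->E, B1->T, B7->S, B6->T, B8->T; records B1=T, B2=E, B6=T, B7=S, B8=T
run #3 (q=4, z=7) runs B2->E, B1->F, B4->E, B3->T, B7->S, B6->T, B8->F; records B1=F, B2=E, B3=T, B4=E, B6=T, B7=S, B8=F
run #4 (q=9, z=7) runs B2->S, B1->F, B4->S, B3->T, B7->S, B6->T, B8->F; records B1=F, B2=S, B3=T, B4=S, B6=T, B7=S, B8=F
run #5 (q=6, z=5) runs B2->E, B1->T, B7->E, B6->T, B8->F; records B1=T, B2=E, B6=T, B7=E, B8=F
the full pool covers 12 outcomes: B1=T, B1=F, B2=S, B2=E, B3=T, B4=S, B4=E, B6=T, B7=S, B7=E, B8=T, B8=F
every size-1 subset falls short of the 12 outcomes (best: 7/12)
every size-2 subset falls short of the 12 outcomes (best: 10/12)
every size-3 subset falls short of the 12 outcomes (best: 11/12)
inputs {1, 3, 4, 5} (size 4) cover everything; no size-4 subset with a lexicographically smaller index list covers all 12

Answer: 1, 3, 4, 5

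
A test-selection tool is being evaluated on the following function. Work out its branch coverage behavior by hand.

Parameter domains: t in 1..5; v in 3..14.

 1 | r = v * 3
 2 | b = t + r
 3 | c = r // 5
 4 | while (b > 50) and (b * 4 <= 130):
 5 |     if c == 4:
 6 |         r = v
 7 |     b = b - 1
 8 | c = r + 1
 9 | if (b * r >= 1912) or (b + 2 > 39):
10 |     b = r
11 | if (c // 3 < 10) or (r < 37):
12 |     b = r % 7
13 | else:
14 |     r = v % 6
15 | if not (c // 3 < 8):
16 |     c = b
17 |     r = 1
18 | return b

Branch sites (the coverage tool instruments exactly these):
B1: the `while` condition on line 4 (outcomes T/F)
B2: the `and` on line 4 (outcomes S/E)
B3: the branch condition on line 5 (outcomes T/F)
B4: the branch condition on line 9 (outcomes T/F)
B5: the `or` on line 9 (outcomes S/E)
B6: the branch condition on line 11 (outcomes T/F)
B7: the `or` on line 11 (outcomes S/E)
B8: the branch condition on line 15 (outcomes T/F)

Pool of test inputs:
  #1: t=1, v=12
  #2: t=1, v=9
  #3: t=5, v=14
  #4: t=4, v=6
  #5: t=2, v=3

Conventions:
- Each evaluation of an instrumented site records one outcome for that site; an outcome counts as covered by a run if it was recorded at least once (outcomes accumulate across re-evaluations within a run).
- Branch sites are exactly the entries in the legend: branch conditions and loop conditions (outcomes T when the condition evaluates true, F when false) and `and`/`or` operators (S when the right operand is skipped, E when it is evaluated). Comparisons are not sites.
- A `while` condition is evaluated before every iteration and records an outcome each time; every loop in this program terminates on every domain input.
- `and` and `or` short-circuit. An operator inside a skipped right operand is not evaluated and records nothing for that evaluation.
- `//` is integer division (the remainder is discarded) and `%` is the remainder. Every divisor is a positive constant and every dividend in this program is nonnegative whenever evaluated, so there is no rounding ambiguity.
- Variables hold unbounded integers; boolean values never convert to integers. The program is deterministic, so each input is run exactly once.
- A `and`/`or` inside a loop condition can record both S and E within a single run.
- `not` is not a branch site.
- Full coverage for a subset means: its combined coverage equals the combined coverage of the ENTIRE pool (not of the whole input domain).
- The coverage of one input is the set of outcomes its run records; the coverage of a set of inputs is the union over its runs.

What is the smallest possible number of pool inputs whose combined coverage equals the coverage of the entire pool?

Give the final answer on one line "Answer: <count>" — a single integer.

run #1 (t=1, v=12) records B1=F, B2=S, B4=F, B5=E, B6=T, B7=E, B8=T
run #2 (t=1, v=9) records B1=F, B2=S, B4=F, B5=E, B6=T, B7=S, B8=T
run #3 (t=5, v=14) records B1=F, B2=S, B4=T, B5=S, B6=F, B7=E, B8=T
run #4 (t=4, v=6) records B1=F, B2=S, B4=F, B5=E, B6=T, B7=S, B8=F
run #5 (t=2, v=3) records B1=F, B2=S, B4=F, B5=E, B6=T, B7=S, B8=F
union over all inputs: B1=F, B2=S, B4=T, B4=F, B5=S, B5=E, B6=T, B6=F, B7=S, B7=E, B8=T, B8=F (12 outcomes)
size 1 is not enough: best union over all size-1 subsets is 7/12
inputs {3, 4} (size 2) cover everything; no size-2 subset with a lexicographically smaller index list covers all 12

Answer: 2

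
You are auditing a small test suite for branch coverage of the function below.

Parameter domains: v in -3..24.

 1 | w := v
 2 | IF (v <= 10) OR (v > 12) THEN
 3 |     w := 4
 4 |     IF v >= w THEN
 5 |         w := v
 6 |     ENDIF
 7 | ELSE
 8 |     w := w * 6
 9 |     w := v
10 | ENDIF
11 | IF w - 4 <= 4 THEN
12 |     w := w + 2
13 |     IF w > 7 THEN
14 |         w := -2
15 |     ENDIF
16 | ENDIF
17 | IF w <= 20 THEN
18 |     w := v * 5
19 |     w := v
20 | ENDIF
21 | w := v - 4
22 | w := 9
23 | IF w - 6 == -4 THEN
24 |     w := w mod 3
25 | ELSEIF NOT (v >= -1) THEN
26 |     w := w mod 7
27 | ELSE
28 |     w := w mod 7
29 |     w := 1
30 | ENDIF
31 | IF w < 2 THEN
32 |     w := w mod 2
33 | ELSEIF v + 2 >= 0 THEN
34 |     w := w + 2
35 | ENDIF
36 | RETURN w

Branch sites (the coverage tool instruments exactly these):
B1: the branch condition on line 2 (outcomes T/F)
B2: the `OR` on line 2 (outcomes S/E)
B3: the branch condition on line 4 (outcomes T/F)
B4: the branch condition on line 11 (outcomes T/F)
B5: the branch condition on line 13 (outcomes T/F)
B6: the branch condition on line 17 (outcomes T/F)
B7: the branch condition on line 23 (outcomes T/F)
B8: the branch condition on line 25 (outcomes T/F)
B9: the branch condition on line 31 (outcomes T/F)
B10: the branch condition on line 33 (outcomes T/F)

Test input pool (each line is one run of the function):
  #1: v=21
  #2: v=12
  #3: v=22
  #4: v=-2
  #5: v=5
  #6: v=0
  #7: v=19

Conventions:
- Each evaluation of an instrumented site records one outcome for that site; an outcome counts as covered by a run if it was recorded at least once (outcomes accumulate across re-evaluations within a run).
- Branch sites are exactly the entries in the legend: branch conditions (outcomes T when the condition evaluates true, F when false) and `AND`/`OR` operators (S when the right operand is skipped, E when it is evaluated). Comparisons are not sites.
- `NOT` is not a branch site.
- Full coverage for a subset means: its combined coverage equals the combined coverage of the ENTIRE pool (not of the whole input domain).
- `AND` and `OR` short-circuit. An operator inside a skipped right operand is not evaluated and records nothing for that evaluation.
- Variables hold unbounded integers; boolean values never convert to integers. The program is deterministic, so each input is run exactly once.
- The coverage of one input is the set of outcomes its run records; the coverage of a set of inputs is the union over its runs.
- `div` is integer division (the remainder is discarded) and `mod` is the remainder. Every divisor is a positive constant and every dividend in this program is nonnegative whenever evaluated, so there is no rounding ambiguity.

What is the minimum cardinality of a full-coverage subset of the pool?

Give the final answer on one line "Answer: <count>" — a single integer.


input #1 (v=21): events B2->E, B1->T, B3->T, B4->F, B6->F, B7->F, B8->F, B9->T; covers B1=T, B2=E, B3=T, B4=F, B6=F, B7=F, B8=F, B9=T
input #2 (v=12): events B2->E, B1->F, B4->F, B6->T, B7->F, B8->F, B9->T; covers B1=F, B2=E, B4=F, B6=T, B7=F, B8=F, B9=T
input #3 (v=22): events B2->E, B1->T, B3->T, B4->F, B6->F, B7->F, B8->F, B9->T; covers B1=T, B2=E, B3=T, B4=F, B6=F, B7=F, B8=F, B9=T
input #4 (v=-2): events B2->S, B1->T, B3->F, B4->T, B5->F, B6->T, B7->F, B8->T, B9->F, B10->T; covers B1=T, B2=S, B3=F, B4=T, B5=F, B6=T, B7=F, B8=T, B9=F, B10=T
input #5 (v=5): events B2->S, B1->T, B3->T, B4->T, B5->F, B6->T, B7->F, B8->F, B9->T; covers B1=T, B2=S, B3=T, B4=T, B5=F, B6=T, B7=F, B8=F, B9=T
input #6 (v=0): events B2->S, B1->T, B3->F, B4->T, B5->F, B6->T, B7->F, B8->F, B9->T; covers B1=T, B2=S, B3=F, B4=T, B5=F, B6=T, B7=F, B8=F, B9=T
input #7 (v=19): events B2->E, B1->T, B3->T, B4->F, B6->T, B7->F, B8->F, B9->T; covers B1=T, B2=E, B3=T, B4=F, B6=T, B7=F, B8=F, B9=T
together the pool reaches 17 outcomes: B1=T, B1=F, B2=S, B2=E, B3=T, B3=F, B4=T, B4=F, B5=F, B6=T, B6=F, B7=F, B8=T, B8=F, B9=T, B9=F, B10=T
size 1 is not enough: best union over all size-1 subsets is 10/17
size 2 is not enough: best union over all size-2 subsets is 16/17
at size 3, {1, 2, 4} reaches all 17 outcomes; every lexicographically earlier size-3 subset fails
Answer: 3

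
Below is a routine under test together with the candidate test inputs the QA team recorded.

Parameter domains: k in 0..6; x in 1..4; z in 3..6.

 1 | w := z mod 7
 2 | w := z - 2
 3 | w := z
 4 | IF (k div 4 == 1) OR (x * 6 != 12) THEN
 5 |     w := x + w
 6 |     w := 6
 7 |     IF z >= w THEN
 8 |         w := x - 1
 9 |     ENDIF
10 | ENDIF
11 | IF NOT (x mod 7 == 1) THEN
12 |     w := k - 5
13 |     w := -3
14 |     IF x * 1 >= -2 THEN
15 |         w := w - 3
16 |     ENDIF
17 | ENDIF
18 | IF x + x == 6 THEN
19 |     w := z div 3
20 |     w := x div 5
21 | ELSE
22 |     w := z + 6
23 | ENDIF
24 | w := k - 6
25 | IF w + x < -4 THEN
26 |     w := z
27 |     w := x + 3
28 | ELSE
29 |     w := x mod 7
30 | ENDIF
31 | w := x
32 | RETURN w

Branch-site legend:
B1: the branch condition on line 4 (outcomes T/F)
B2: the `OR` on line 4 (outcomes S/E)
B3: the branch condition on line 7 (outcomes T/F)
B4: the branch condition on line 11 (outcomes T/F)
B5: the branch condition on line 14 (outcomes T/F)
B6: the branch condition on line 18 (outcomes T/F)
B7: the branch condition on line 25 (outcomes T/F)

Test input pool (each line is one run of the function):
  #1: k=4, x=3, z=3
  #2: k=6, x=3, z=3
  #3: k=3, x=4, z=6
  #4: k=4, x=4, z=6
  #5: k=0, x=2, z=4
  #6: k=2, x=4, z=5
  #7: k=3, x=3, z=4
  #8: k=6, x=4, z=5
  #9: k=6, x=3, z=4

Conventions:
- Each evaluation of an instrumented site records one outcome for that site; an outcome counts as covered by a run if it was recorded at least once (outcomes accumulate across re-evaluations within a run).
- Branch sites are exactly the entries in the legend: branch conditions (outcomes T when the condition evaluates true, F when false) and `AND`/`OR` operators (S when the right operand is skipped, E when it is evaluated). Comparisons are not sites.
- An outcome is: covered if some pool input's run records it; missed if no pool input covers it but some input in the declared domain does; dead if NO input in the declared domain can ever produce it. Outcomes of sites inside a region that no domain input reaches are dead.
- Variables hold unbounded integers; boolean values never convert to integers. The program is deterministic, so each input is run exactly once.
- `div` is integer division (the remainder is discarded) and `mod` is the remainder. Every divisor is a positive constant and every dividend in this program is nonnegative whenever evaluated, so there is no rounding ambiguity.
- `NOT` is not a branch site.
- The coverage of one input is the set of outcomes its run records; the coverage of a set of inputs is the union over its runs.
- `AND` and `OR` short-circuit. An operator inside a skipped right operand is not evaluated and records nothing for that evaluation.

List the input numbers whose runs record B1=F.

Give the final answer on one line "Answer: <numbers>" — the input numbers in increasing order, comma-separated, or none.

input #1 (k=4, x=3, z=3): never hits B1=F
input #2 (k=6, x=3, z=3): never hits B1=F
input #3 (k=3, x=4, z=6): never hits B1=F
input #4 (k=4, x=4, z=6): never hits B1=F
input #5 (k=0, x=2, z=4): hits B1=F
input #6 (k=2, x=4, z=5): never hits B1=F
input #7 (k=3, x=3, z=4): never hits B1=F
input #8 (k=6, x=4, z=5): never hits B1=F
input #9 (k=6, x=3, z=4): never hits B1=F

Answer: 5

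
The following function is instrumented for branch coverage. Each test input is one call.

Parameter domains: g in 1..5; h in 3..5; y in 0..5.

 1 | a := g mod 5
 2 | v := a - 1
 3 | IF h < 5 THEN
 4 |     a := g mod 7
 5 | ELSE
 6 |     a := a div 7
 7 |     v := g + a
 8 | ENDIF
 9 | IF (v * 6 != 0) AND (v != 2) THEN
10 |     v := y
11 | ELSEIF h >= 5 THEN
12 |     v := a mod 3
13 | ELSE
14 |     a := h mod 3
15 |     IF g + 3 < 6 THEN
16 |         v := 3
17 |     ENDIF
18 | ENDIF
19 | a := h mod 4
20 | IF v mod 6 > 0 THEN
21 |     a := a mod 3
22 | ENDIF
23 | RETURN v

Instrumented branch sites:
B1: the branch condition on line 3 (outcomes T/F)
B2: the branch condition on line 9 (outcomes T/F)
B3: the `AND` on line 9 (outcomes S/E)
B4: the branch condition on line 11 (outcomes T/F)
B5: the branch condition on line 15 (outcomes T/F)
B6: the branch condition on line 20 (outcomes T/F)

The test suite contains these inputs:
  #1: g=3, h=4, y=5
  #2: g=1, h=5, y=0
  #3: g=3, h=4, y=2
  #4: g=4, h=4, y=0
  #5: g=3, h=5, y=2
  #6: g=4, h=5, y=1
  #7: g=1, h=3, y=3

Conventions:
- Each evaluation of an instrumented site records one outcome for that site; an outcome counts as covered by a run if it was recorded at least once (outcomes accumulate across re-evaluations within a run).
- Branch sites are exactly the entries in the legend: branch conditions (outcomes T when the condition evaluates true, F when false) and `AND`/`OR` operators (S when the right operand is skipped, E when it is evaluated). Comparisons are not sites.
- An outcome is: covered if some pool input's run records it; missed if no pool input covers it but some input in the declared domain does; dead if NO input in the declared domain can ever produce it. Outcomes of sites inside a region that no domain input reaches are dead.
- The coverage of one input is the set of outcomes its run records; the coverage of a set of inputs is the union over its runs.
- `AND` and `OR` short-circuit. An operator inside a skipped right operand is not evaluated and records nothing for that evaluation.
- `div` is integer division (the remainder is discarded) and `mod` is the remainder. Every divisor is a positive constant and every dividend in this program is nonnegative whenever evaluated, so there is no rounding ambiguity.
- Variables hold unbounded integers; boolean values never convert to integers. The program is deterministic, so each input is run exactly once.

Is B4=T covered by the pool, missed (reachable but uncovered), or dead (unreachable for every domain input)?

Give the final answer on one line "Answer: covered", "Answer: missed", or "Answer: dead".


no pool input records B4=T
but domain input (g=2, h=5, y=0) does record it -> reachable, so missed
Answer: missed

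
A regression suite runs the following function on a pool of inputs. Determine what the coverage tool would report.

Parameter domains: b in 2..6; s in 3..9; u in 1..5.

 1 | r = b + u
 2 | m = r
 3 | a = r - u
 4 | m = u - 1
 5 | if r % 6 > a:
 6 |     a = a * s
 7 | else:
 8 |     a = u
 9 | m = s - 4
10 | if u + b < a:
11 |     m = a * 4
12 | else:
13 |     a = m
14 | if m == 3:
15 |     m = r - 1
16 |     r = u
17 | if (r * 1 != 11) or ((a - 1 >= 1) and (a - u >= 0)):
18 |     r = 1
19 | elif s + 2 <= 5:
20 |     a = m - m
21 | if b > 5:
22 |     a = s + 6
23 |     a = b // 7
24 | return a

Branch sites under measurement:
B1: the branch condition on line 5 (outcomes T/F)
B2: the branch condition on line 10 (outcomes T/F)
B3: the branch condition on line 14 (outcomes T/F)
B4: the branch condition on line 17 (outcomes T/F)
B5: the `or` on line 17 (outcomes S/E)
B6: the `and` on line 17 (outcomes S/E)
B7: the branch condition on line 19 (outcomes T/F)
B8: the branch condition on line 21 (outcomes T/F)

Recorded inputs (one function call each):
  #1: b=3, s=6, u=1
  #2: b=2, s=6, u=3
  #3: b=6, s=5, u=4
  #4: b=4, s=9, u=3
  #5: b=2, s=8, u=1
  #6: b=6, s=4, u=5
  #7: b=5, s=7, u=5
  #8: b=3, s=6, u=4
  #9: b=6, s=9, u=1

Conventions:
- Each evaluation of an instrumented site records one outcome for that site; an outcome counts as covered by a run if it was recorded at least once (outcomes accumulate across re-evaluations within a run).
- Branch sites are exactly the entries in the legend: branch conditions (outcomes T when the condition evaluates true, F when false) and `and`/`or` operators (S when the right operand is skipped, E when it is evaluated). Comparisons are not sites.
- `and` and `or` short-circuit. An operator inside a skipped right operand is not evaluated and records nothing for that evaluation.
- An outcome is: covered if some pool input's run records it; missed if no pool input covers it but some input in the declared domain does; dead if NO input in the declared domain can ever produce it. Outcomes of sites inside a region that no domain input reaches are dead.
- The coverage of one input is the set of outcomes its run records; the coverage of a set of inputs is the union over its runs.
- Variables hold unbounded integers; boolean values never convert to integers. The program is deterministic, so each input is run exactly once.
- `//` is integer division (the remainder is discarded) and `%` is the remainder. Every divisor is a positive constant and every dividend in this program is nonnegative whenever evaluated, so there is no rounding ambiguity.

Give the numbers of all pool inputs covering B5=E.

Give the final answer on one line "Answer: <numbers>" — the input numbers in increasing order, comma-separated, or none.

input #1 (b=3, s=6, u=1): does not produce B5=E
input #2 (b=2, s=6, u=3): does not produce B5=E
input #3 (b=6, s=5, u=4): does not produce B5=E
input #4 (b=4, s=9, u=3): does not produce B5=E
input #5 (b=2, s=8, u=1): does not produce B5=E
input #6 (b=6, s=4, u=5): produces B5=E
input #7 (b=5, s=7, u=5): does not produce B5=E
input #8 (b=3, s=6, u=4): does not produce B5=E
input #9 (b=6, s=9, u=1): does not produce B5=E

Answer: 6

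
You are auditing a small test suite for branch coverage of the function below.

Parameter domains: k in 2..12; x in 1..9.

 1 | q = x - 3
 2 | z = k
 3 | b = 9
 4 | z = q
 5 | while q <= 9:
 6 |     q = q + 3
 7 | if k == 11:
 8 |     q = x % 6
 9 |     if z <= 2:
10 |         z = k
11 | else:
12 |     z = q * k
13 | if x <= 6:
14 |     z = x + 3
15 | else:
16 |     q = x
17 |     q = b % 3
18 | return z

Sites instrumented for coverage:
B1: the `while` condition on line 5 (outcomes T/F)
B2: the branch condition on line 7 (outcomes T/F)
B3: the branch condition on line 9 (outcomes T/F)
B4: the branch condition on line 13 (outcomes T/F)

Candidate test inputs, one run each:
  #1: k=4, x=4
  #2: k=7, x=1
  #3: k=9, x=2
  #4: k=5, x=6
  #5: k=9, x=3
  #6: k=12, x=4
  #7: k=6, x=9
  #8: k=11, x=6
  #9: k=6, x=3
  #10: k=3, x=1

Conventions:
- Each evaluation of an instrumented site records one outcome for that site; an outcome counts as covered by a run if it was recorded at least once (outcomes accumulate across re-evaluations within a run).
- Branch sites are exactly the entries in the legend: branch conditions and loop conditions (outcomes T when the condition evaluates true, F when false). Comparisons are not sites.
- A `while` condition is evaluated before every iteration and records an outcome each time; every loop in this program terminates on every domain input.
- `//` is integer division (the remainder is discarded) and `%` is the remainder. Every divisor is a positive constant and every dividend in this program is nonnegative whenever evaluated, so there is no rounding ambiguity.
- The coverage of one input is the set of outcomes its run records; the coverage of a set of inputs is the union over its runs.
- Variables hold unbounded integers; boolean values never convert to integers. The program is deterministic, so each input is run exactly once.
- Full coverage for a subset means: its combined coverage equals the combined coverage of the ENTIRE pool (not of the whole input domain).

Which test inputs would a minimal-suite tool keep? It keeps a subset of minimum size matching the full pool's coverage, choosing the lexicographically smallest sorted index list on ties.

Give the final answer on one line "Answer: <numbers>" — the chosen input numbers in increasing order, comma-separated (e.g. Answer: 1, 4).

run #1 (k=4, x=4) runs B1->T, B1->T, B1->T, B1->F, B2->F, B4->T; records B1=T, B1=F, B2=F, B4=T
run #2 (k=7, x=1) runs B1->T, B1->T, B1->T, B1->T, B1->F, B2->F, B4->T; records B1=T, B1=F, B2=F, B4=T
run #3 (k=9, x=2) runs B1->T, B1->T, B1->T, B1->T, B1->F, B2->F, B4->T; records B1=T, B1=F, B2=F, B4=T
run #4 (k=5, x=6) runs B1->T, B1->T, B1->T, B1->F, B2->F, B4->T; records B1=T, B1=F, B2=F, B4=T
run #5 (k=9, x=3) runs B1->T, B1->T, B1->T, B1->T, B1->F, B2->F, B4->T; records B1=T, B1=F, B2=F, B4=T
run #6 (k=12, x=4) runs B1->T, B1->T, B1->T, B1->F, B2->F, B4->T; records B1=T, B1=F, B2=F, B4=T
run #7 (k=6, x=9) runs B1->T, B1->T, B1->F, B2->F, B4->F; records B1=T, B1=F, B2=F, B4=F
run #8 (k=11, x=6) runs B1->T, B1->T, B1->T, B1->F, B2->T, B3->F, B4->T; records B1=T, B1=F, B2=T, B3=F, B4=T
run #9 (k=6, x=3) runs B1->T, B1->T, B1->T, B1->T, B1->F, B2->F, B4->T; records B1=T, B1=F, B2=F, B4=T
run #10 (k=3, x=1) runs B1->T, B1->T, B1->T, B1->T, B1->F, B2->F, B4->T; records B1=T, B1=F, B2=F, B4=T
union over all inputs: B1=T, B1=F, B2=T, B2=F, B3=F, B4=T, B4=F (7 outcomes)
checked all size-1 subsets: none covers 7 outcomes (max 5/7)
size 2: inputs {7, 8} cover all 7 outcomes, and no lexicographically smaller subset of this size does

Answer: 7, 8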